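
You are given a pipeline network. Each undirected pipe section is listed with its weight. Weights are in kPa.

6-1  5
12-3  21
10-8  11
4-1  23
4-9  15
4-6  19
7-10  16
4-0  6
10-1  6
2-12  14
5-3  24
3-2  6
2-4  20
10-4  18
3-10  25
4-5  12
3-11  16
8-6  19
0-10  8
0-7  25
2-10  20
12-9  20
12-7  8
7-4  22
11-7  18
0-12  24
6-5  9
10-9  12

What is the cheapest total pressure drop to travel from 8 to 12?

Shortest distances from 8:
8: 0
10: 11  (via 8)
1: 17  (via 10)
0: 19  (via 10)
6: 19  (via 8)
9: 23  (via 10)
4: 25  (via 0)
7: 27  (via 10)
5: 28  (via 6)
2: 31  (via 10)
12: 35  (via 7)
Shortest route: 8–10–7–12 = 35 kPa.

35 kPa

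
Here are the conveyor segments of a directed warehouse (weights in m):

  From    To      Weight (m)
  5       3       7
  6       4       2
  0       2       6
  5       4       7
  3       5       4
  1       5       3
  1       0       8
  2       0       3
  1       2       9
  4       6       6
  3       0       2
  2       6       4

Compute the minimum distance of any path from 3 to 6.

12 m

Compare a few routes:
3 → 0 → 2 → 6: 2+6+4 = 12
3 → 5 → 4 → 6: 4+7+6 = 17
Cheapest is 3 → 0 → 2 → 6 at 12 m.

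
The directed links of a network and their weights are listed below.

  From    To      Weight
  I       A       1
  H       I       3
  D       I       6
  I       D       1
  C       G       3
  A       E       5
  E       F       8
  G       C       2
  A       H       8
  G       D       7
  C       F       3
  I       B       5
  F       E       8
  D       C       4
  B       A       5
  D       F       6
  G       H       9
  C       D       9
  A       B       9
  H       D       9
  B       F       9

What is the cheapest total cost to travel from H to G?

11

Settle nodes by increasing distance from H:
H: 0
I: 3  (via H)
A: 4  (via I)
D: 4  (via I)
B: 8  (via I)
C: 8  (via D)
E: 9  (via A)
F: 10  (via D)
G: 11  (via C)
Shortest route: H → I → D → C → G = 11.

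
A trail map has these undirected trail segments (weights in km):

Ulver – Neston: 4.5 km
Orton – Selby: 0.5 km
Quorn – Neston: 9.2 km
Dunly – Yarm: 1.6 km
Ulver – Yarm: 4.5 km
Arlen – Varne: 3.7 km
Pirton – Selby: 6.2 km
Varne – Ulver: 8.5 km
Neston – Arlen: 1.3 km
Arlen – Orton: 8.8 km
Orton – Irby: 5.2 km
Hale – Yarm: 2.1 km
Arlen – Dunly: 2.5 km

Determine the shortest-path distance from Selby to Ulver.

Settle nodes by increasing distance from Selby:
Selby: 0
Orton: 0.5  (via Selby)
Irby: 5.7  (via Orton)
Pirton: 6.2  (via Selby)
Arlen: 9.3  (via Orton)
Neston: 10.6  (via Arlen)
Dunly: 11.8  (via Arlen)
Varne: 13  (via Arlen)
Yarm: 13.4  (via Dunly)
Ulver: 15.1  (via Neston)
Shortest route: Selby–Orton–Arlen–Neston–Ulver = 15.1 km.

15.1 km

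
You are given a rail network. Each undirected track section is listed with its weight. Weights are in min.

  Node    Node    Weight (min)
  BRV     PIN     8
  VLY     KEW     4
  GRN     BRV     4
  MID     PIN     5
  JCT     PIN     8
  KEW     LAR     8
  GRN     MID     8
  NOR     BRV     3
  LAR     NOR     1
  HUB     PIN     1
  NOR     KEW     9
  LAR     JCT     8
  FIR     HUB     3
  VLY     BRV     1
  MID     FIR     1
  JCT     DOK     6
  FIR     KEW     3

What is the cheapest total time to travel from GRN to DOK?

Running Dijkstra from GRN:
GRN: 0
BRV: 4  (via GRN)
VLY: 5  (via BRV)
NOR: 7  (via BRV)
LAR: 8  (via NOR)
MID: 8  (via GRN)
KEW: 9  (via VLY)
FIR: 9  (via MID)
PIN: 12  (via BRV)
HUB: 12  (via FIR)
JCT: 16  (via LAR)
DOK: 22  (via JCT)
Shortest route: GRN–BRV–NOR–LAR–JCT–DOK = 22 min.

22 min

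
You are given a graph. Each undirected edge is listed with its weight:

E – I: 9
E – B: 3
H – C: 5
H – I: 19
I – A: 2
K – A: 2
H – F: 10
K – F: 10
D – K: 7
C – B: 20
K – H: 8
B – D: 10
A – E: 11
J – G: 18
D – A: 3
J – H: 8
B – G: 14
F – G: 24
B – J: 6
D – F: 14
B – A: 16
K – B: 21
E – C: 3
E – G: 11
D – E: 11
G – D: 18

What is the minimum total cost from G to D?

18

Settle nodes by increasing distance from G:
G: 0
E: 11  (via G)
B: 14  (via G)
C: 14  (via E)
D: 18  (via G)
Shortest route: G–D = 18.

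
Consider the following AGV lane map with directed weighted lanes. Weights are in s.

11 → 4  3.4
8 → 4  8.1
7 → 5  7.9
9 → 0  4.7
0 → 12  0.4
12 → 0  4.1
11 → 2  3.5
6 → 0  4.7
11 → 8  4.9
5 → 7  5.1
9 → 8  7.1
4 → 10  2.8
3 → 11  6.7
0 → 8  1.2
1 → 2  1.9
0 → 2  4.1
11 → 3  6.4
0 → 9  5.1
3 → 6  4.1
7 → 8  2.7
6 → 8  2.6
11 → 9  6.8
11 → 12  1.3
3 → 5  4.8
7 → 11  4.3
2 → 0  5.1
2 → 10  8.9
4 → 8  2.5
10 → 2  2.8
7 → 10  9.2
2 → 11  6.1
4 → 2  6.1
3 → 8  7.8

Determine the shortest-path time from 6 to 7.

Running Dijkstra from 6:
6: 0
8: 2.6  (via 6)
0: 4.7  (via 6)
12: 5.1  (via 0)
2: 8.8  (via 0)
9: 9.8  (via 0)
4: 10.7  (via 8)
10: 13.5  (via 4)
11: 14.9  (via 2)
3: 21.3  (via 11)
5: 26.1  (via 3)
7: 31.2  (via 5)
Shortest route: 6 → 0 → 2 → 11 → 3 → 5 → 7 = 31.2 s.

31.2 s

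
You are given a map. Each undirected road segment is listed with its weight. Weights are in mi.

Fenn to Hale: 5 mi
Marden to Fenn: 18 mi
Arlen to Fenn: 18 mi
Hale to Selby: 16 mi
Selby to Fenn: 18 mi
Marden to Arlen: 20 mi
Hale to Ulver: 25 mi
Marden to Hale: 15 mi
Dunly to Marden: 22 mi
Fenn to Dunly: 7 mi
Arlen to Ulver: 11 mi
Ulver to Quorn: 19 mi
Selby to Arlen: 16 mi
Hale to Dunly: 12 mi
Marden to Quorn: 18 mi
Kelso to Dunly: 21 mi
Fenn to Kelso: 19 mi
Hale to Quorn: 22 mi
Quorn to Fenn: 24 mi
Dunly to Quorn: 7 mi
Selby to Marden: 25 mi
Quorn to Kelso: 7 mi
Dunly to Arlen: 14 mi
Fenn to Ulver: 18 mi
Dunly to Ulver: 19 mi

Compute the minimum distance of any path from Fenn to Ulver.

Settle nodes by increasing distance from Fenn:
Fenn: 0
Hale: 5  (via Fenn)
Dunly: 7  (via Fenn)
Quorn: 14  (via Dunly)
Ulver: 18  (via Fenn)
Shortest route: Fenn–Ulver = 18 mi.

18 mi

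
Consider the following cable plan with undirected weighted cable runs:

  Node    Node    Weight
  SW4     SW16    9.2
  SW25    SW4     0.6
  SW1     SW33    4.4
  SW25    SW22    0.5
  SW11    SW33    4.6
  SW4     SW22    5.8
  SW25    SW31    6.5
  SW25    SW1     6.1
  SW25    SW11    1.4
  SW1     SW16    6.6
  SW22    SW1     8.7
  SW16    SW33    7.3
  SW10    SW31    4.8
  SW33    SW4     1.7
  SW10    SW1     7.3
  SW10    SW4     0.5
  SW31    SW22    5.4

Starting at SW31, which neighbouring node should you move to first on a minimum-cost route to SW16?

Compare a few routes:
SW31 → SW10 → SW4 → SW33 → SW16: 4.8+0.5+1.7+7.3 = 14.3
SW31 → SW22 → SW25 → SW4 → SW33 → SW16: 5.4+0.5+0.6+1.7+7.3 = 15.5
SW31 → SW10 → SW4 → SW16: 4.8+0.5+9.2 = 14.5
The minimum is 14.3 via SW31 → SW10 → SW4 → SW33 → SW16.
So from SW31 the first move is to SW10.

SW10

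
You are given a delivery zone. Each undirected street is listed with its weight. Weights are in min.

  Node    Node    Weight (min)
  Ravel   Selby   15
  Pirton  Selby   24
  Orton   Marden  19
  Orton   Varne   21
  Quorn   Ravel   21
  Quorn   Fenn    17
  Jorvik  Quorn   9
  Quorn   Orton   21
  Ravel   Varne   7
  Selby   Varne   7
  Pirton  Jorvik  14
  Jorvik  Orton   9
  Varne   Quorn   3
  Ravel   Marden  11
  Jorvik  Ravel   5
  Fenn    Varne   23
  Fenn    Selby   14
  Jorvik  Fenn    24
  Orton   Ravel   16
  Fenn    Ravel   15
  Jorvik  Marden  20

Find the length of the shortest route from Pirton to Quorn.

Running Dijkstra from Pirton:
Pirton: 0
Jorvik: 14  (via Pirton)
Ravel: 19  (via Jorvik)
Orton: 23  (via Jorvik)
Quorn: 23  (via Jorvik)
Shortest route: Pirton → Jorvik → Quorn = 23 min.

23 min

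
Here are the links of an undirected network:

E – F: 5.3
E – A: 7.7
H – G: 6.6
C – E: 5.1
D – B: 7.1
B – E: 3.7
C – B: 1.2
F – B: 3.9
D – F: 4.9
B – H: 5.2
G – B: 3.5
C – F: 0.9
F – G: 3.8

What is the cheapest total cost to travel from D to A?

17.9

Compare a few routes:
D–F–C–B–E–A: 4.9+0.9+1.2+3.7+7.7 = 18.4
D–F–E–A: 4.9+5.3+7.7 = 17.9
Cheapest is D–F–E–A at 17.9.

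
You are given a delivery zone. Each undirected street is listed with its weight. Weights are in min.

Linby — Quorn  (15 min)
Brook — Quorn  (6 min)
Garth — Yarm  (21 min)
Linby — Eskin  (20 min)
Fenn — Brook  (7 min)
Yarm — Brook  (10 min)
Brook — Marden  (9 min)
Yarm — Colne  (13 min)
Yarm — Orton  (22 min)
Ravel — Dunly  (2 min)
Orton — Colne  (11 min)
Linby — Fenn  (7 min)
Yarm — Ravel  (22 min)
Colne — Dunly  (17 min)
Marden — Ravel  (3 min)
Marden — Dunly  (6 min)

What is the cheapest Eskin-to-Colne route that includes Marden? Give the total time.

Best Eskin to Marden: Eskin → Linby → Fenn → Brook → Marden costing 43
Best Marden to Colne: Marden → Ravel → Dunly → Colne costing 22
Total via Marden: 43 + 22 = 65 min.

65 min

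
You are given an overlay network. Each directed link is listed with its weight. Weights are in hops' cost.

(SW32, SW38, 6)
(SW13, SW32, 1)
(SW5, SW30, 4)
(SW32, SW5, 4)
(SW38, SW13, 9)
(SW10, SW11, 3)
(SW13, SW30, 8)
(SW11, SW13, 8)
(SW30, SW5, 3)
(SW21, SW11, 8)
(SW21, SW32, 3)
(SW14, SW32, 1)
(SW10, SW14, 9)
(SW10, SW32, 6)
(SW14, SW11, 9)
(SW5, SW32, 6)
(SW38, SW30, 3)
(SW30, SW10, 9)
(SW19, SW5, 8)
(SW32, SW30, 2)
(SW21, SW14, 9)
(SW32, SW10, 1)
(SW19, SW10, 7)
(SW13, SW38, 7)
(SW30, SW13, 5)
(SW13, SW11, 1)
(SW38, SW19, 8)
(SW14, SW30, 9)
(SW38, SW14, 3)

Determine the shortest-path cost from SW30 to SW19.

Settle nodes by increasing distance from SW30:
SW30: 0
SW5: 3  (via SW30)
SW13: 5  (via SW30)
SW11: 6  (via SW13)
SW32: 6  (via SW13)
SW10: 7  (via SW32)
SW38: 12  (via SW13)
SW14: 15  (via SW38)
SW19: 20  (via SW38)
Shortest route: SW30–SW13–SW38–SW19 = 20 hops' cost.

20 hops' cost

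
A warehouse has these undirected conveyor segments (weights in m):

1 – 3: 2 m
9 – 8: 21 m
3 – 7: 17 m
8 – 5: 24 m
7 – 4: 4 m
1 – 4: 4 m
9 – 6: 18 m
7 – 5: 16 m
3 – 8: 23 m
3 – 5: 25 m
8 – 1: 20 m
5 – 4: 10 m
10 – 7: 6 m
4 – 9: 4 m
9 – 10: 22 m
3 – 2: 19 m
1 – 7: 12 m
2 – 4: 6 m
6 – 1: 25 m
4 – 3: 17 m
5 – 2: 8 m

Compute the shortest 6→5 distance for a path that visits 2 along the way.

36 m

Best 6 to 2: 6–9–4–2 costing 28
Shortest 2→5: 2–5 = 8
Total via 2: 28 + 8 = 36 m.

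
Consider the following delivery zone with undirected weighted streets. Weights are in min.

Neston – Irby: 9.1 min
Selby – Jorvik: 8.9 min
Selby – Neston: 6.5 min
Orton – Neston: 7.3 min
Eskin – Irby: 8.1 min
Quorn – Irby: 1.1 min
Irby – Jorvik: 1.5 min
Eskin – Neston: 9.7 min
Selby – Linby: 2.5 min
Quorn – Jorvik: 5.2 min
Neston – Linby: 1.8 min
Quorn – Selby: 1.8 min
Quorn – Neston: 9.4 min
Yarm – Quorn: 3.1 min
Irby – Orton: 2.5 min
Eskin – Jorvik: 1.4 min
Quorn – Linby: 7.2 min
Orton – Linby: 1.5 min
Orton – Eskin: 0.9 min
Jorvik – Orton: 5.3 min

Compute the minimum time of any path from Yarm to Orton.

6.7 min

Compare a few routes:
Yarm - Quorn - Irby - Jorvik - Eskin - Orton: 3.1+1.1+1.5+1.4+0.9 = 8
Yarm - Quorn - Irby - Orton: 3.1+1.1+2.5 = 6.7
The minimum is 6.7 min via Yarm - Quorn - Irby - Orton.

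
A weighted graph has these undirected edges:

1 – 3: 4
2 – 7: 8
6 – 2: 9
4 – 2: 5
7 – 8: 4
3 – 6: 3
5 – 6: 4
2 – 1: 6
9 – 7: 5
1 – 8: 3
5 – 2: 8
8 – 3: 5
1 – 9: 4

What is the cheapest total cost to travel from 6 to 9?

11

Enumerating some paths:
6 → 3 → 8 → 7 → 9: 3+5+4+5 = 17
6 → 3 → 1 → 9: 3+4+4 = 11
6 → 3 → 8 → 1 → 9: 3+5+3+4 = 15
The minimum is 11 via 6 → 3 → 1 → 9.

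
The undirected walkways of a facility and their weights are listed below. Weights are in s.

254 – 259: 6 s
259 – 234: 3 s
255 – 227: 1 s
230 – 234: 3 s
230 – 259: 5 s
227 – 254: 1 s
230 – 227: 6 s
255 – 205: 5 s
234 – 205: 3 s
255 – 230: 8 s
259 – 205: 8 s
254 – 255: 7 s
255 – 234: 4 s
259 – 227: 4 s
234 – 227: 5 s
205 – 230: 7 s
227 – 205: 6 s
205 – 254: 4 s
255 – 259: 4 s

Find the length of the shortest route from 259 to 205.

Running Dijkstra from 259:
259: 0
234: 3  (via 259)
227: 4  (via 259)
255: 4  (via 259)
230: 5  (via 259)
254: 5  (via 227)
205: 6  (via 234)
Shortest route: 259 → 234 → 205 = 6 s.

6 s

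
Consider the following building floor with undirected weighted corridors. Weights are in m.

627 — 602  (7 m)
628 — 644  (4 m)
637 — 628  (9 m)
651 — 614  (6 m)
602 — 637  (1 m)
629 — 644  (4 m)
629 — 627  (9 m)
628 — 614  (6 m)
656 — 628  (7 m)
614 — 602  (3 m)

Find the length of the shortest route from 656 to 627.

Enumerating some paths:
656 → 628 → 637 → 602 → 627: 7+9+1+7 = 24
656 → 628 → 644 → 629 → 627: 7+4+4+9 = 24
656 → 628 → 614 → 602 → 627: 7+6+3+7 = 23
The minimum is 23 m via 656 → 628 → 614 → 602 → 627.

23 m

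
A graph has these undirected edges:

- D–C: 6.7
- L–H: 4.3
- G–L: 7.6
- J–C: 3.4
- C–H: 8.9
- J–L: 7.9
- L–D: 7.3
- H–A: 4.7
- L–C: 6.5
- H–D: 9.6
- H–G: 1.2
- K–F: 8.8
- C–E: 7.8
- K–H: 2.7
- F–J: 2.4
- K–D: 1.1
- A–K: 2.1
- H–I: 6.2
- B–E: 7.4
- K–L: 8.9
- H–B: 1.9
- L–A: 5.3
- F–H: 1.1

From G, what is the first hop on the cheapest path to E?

Enumerating some paths:
G → H → B → E: 1.2+1.9+7.4 = 10.5
G → H → F → J → C → E: 1.2+1.1+2.4+3.4+7.8 = 15.9
Cheapest is G → H → B → E at 10.5.
So from G the first move is to H.

H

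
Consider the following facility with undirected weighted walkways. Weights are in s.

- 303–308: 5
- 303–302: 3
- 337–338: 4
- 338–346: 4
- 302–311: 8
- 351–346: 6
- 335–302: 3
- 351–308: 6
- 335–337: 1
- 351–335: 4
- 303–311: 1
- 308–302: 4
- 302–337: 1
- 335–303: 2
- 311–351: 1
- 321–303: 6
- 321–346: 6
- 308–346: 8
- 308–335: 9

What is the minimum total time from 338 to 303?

7 s

Compare a few routes:
338 - 337 - 302 - 335 - 303: 4+1+3+2 = 10
338 - 337 - 335 - 303: 4+1+2 = 7
338 - 337 - 335 - 351 - 311 - 303: 4+1+4+1+1 = 11
338 - 337 - 302 - 303: 4+1+3 = 8
Cheapest is 338 - 337 - 335 - 303 at 7 s.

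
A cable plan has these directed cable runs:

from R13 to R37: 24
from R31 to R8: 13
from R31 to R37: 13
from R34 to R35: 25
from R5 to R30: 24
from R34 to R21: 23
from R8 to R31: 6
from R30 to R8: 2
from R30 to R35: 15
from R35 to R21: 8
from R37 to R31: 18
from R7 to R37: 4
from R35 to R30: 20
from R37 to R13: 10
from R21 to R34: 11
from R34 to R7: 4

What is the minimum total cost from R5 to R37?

Enumerating some paths:
R5 → R30 → R8 → R31 → R37: 24+2+6+13 = 45
R5 → R30 → R35 → R21 → R34 → R7 → R37: 24+15+8+11+4+4 = 66
Cheapest is R5 → R30 → R8 → R31 → R37 at 45.

45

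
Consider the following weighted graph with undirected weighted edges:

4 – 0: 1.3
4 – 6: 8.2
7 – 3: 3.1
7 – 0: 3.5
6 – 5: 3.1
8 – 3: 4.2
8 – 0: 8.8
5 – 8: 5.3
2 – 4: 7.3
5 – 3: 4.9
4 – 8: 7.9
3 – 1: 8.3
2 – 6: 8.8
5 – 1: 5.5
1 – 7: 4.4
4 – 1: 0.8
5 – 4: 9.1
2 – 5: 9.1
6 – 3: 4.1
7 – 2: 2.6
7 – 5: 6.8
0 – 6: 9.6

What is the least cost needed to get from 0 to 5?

7.6

Enumerating some paths:
0–7–5: 3.5+6.8 = 10.3
0–4–1–5: 1.3+0.8+5.5 = 7.6
The minimum is 7.6 via 0–4–1–5.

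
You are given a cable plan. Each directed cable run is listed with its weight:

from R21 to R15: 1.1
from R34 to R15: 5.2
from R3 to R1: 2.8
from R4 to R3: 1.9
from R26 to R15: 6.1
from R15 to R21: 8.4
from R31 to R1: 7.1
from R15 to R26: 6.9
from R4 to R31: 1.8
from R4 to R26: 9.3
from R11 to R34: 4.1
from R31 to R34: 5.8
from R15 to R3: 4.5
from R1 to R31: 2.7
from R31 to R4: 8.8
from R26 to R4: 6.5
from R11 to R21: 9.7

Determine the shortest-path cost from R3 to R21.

24.9

Shortest distances from R3:
R3: 0
R1: 2.8  (via R3)
R31: 5.5  (via R1)
R34: 11.3  (via R31)
R4: 14.3  (via R31)
R15: 16.5  (via R34)
R26: 23.4  (via R15)
R21: 24.9  (via R15)
Shortest route: R3 → R1 → R31 → R34 → R15 → R21 = 24.9.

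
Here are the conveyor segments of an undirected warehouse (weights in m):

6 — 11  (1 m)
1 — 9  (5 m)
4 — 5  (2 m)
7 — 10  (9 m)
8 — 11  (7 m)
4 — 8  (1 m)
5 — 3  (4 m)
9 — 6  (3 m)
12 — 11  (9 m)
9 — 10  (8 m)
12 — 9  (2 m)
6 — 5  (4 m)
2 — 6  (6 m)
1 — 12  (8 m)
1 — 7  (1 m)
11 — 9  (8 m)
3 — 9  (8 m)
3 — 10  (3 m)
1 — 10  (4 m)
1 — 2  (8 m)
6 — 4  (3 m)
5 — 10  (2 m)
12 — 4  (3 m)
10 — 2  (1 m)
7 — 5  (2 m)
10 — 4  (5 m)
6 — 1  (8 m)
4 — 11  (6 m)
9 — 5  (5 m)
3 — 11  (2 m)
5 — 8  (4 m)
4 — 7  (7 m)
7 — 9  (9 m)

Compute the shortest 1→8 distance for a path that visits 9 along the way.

Best 1 to 9: 1 → 9 costing 5
Best 9 to 8: 9 → 12 → 4 → 8 costing 6
Total via 9: 5 + 6 = 11 m.

11 m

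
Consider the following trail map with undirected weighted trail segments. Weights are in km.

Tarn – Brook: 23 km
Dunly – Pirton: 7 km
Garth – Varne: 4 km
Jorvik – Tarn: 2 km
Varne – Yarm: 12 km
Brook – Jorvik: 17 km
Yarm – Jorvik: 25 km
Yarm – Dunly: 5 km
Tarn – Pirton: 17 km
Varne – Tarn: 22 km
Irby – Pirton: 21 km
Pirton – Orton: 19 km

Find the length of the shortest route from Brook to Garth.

Shortest distances from Brook:
Brook: 0
Jorvik: 17  (via Brook)
Tarn: 19  (via Jorvik)
Pirton: 36  (via Tarn)
Varne: 41  (via Tarn)
Yarm: 42  (via Jorvik)
Dunly: 43  (via Pirton)
Garth: 45  (via Varne)
Shortest route: Brook–Jorvik–Tarn–Varne–Garth = 45 km.

45 km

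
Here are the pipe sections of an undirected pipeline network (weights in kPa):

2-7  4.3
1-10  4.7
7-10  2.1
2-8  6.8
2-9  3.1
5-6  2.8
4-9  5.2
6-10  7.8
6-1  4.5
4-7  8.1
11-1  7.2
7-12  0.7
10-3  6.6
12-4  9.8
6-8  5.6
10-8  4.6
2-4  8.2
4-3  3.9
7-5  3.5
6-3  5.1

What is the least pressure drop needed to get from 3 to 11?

16.8 kPa

Shortest distances from 3:
3: 0
4: 3.9  (via 3)
6: 5.1  (via 3)
10: 6.6  (via 3)
5: 7.9  (via 6)
7: 8.7  (via 10)
9: 9.1  (via 4)
12: 9.4  (via 7)
1: 9.6  (via 6)
8: 10.7  (via 6)
2: 12.1  (via 4)
11: 16.8  (via 1)
Shortest route: 3 → 6 → 1 → 11 = 16.8 kPa.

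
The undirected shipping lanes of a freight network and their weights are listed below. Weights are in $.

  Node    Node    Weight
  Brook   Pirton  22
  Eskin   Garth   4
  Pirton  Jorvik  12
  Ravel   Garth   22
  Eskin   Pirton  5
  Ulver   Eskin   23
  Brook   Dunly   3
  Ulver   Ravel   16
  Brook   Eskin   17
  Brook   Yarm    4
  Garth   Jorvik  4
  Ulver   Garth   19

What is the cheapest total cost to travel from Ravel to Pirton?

Candidate routes:
Ravel - Garth - Jorvik - Pirton: 22+4+12 = 38
Ravel - Ulver - Eskin - Pirton: 16+23+5 = 44
Ravel - Garth - Eskin - Pirton: 22+4+5 = 31
Ravel - Ulver - Garth - Eskin - Pirton: 16+19+4+5 = 44
Cheapest is Ravel - Garth - Eskin - Pirton at $31.

$31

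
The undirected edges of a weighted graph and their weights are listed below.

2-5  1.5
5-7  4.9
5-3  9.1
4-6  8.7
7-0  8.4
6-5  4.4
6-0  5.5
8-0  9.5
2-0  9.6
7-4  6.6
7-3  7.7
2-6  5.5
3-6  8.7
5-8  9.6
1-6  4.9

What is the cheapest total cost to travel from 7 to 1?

14.2

Settle nodes by increasing distance from 7:
7: 0
5: 4.9  (via 7)
2: 6.4  (via 5)
4: 6.6  (via 7)
3: 7.7  (via 7)
0: 8.4  (via 7)
6: 9.3  (via 5)
1: 14.2  (via 6)
Shortest route: 7–5–6–1 = 14.2.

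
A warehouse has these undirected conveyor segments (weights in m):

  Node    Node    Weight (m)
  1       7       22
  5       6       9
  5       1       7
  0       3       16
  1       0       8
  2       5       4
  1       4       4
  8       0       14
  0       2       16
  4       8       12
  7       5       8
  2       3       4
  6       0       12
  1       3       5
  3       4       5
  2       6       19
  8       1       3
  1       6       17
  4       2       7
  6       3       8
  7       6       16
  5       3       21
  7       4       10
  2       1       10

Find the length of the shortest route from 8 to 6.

16 m

Settle nodes by increasing distance from 8:
8: 0
1: 3  (via 8)
4: 7  (via 1)
3: 8  (via 1)
5: 10  (via 1)
0: 11  (via 1)
2: 12  (via 3)
6: 16  (via 3)
Shortest route: 8 → 1 → 3 → 6 = 16 m.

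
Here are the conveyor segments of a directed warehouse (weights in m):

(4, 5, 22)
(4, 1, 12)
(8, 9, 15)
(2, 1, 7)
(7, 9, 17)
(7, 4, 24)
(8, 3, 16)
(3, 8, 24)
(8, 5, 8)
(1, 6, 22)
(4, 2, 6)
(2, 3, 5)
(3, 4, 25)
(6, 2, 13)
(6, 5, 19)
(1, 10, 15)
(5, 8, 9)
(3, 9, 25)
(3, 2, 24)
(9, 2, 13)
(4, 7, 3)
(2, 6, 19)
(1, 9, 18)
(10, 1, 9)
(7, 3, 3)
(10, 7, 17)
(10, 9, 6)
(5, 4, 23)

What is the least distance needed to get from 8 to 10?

50 m

Shortest distances from 8:
8: 0
5: 8  (via 8)
9: 15  (via 8)
3: 16  (via 8)
2: 28  (via 9)
4: 31  (via 5)
7: 34  (via 4)
1: 35  (via 2)
6: 47  (via 2)
10: 50  (via 1)
Shortest route: 8 → 9 → 2 → 1 → 10 = 50 m.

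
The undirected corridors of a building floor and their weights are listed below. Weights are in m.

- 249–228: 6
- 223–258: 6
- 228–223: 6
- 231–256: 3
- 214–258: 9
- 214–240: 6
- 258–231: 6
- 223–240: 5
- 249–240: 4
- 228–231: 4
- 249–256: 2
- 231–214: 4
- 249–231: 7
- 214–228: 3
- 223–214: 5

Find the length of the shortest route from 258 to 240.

Enumerating some paths:
258 - 231 - 256 - 249 - 240: 6+3+2+4 = 15
258 - 214 - 240: 9+6 = 15
258 - 223 - 240: 6+5 = 11
Cheapest is 258 - 223 - 240 at 11 m.

11 m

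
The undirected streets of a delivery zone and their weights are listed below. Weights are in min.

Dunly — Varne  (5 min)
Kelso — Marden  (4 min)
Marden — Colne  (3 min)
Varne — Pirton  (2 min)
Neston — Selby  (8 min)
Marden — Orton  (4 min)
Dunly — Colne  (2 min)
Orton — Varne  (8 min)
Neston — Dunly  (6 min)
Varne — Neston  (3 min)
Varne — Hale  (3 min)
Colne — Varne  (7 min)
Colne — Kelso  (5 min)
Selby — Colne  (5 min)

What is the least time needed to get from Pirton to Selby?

Enumerating some paths:
Pirton - Varne - Neston - Selby: 2+3+8 = 13
Pirton - Varne - Dunly - Colne - Selby: 2+5+2+5 = 14
The minimum is 13 min via Pirton - Varne - Neston - Selby.

13 min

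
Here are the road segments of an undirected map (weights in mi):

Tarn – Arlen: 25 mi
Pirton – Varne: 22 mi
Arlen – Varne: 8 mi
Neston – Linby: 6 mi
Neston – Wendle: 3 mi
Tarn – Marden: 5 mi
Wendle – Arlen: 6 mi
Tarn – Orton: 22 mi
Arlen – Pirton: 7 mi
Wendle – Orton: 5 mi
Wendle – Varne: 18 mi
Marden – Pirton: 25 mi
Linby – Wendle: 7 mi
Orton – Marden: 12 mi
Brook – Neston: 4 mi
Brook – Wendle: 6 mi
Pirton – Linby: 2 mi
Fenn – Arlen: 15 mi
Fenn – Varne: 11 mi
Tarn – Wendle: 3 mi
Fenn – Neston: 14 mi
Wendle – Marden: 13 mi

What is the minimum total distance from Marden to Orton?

Running Dijkstra from Marden:
Marden: 0
Tarn: 5  (via Marden)
Wendle: 8  (via Tarn)
Neston: 11  (via Wendle)
Orton: 12  (via Marden)
Shortest route: Marden–Orton = 12 mi.

12 mi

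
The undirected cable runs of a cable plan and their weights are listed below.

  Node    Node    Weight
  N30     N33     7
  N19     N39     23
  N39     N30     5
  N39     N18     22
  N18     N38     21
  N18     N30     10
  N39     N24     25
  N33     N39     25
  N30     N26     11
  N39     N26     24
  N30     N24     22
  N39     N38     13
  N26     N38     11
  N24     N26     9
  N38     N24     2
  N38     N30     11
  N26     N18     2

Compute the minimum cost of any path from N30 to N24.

Shortest distances from N30:
N30: 0
N39: 5  (via N30)
N33: 7  (via N30)
N18: 10  (via N30)
N38: 11  (via N30)
N26: 11  (via N30)
N24: 13  (via N38)
Shortest route: N30–N38–N24 = 13.

13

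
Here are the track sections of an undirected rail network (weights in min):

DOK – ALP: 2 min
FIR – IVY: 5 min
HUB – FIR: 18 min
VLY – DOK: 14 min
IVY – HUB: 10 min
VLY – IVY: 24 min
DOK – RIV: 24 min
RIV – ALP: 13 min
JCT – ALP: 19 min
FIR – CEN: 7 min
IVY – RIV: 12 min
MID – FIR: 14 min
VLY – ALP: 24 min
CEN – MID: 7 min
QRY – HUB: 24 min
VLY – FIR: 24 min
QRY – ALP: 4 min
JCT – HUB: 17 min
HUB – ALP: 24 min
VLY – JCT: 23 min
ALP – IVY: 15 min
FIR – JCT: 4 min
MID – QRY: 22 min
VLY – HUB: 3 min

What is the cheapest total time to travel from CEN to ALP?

27 min

Enumerating some paths:
CEN–FIR–JCT–ALP: 7+4+19 = 30
CEN–FIR–IVY–ALP: 7+5+15 = 27
CEN–MID–QRY–ALP: 7+22+4 = 33
CEN–FIR–IVY–RIV–ALP: 7+5+12+13 = 37
Cheapest is CEN–FIR–IVY–ALP at 27 min.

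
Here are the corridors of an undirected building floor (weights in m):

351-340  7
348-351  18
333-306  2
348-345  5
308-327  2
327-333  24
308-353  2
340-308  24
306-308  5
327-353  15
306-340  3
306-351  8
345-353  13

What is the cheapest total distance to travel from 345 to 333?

Settle nodes by increasing distance from 345:
345: 0
348: 5  (via 345)
353: 13  (via 345)
308: 15  (via 353)
327: 17  (via 308)
306: 20  (via 308)
333: 22  (via 306)
Shortest route: 345 → 353 → 308 → 306 → 333 = 22 m.

22 m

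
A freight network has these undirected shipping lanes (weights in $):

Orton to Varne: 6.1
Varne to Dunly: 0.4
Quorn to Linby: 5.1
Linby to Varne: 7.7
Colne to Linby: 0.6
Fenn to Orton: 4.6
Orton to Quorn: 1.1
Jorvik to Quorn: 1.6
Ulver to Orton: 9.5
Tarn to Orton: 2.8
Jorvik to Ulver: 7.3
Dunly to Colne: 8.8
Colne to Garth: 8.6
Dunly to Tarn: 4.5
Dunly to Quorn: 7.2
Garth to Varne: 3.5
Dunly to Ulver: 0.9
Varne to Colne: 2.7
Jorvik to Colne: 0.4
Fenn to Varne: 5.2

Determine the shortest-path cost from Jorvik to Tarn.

$5.5

Running Dijkstra from Jorvik:
Jorvik: 0
Colne: 0.4  (via Jorvik)
Linby: 1  (via Colne)
Quorn: 1.6  (via Jorvik)
Orton: 2.7  (via Quorn)
Varne: 3.1  (via Colne)
Dunly: 3.5  (via Varne)
Ulver: 4.4  (via Dunly)
Tarn: 5.5  (via Orton)
Shortest route: Jorvik → Quorn → Orton → Tarn = $5.5.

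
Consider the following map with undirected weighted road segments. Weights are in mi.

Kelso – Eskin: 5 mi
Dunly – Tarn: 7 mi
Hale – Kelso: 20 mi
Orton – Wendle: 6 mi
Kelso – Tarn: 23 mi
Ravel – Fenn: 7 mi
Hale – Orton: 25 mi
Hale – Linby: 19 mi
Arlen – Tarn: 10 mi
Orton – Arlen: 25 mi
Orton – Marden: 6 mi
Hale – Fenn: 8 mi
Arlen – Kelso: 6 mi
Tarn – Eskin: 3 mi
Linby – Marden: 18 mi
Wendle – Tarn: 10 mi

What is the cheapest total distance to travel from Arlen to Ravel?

Settle nodes by increasing distance from Arlen:
Arlen: 0
Kelso: 6  (via Arlen)
Tarn: 10  (via Arlen)
Eskin: 11  (via Kelso)
Dunly: 17  (via Tarn)
Wendle: 20  (via Tarn)
Orton: 25  (via Arlen)
Hale: 26  (via Kelso)
Marden: 31  (via Orton)
Fenn: 34  (via Hale)
Ravel: 41  (via Fenn)
Shortest route: Arlen → Kelso → Hale → Fenn → Ravel = 41 mi.

41 mi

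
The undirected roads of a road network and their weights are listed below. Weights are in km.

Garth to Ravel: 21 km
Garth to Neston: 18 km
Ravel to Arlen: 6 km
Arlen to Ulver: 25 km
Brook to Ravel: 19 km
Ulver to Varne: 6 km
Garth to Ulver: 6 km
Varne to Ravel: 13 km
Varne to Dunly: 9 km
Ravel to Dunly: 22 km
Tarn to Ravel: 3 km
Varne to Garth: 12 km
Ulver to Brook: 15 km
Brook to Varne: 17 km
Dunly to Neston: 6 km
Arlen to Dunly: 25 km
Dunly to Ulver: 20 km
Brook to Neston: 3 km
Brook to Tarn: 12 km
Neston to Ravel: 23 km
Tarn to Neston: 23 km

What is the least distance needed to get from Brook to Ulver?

15 km

Settle nodes by increasing distance from Brook:
Brook: 0
Neston: 3  (via Brook)
Dunly: 9  (via Neston)
Tarn: 12  (via Brook)
Ulver: 15  (via Brook)
Shortest route: Brook–Ulver = 15 km.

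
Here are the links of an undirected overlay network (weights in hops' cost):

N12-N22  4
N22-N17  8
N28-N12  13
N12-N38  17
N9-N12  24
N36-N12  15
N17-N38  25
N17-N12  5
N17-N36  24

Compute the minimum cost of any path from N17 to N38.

Settle nodes by increasing distance from N17:
N17: 0
N12: 5  (via N17)
N22: 8  (via N17)
N28: 18  (via N12)
N36: 20  (via N12)
N38: 22  (via N12)
Shortest route: N17–N12–N38 = 22 hops' cost.

22 hops' cost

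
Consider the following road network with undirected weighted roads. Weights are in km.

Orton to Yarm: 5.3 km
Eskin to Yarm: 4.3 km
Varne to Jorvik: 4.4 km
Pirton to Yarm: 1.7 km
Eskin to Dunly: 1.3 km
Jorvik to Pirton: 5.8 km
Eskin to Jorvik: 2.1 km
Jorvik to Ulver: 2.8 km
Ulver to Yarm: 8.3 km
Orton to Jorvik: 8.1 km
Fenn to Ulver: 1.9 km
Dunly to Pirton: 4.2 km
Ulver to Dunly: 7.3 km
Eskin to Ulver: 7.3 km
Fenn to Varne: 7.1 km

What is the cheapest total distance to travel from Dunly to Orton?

Compare a few routes:
Dunly - Pirton - Yarm - Orton: 4.2+1.7+5.3 = 11.2
Dunly - Eskin - Yarm - Orton: 1.3+4.3+5.3 = 10.9
Dunly - Eskin - Jorvik - Orton: 1.3+2.1+8.1 = 11.5
Dunly - Eskin - Jorvik - Pirton - Yarm - Orton: 1.3+2.1+5.8+1.7+5.3 = 16.2
The minimum is 10.9 km via Dunly - Eskin - Yarm - Orton.

10.9 km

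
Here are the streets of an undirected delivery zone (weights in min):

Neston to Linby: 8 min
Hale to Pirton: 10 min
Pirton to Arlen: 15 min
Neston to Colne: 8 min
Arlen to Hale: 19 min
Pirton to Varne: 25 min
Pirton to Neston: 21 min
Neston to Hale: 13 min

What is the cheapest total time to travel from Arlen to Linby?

Candidate routes:
Arlen - Hale - Neston - Linby: 19+13+8 = 40
Arlen - Hale - Pirton - Neston - Linby: 19+10+21+8 = 58
Arlen - Pirton - Neston - Linby: 15+21+8 = 44
Arlen - Pirton - Hale - Neston - Linby: 15+10+13+8 = 46
The minimum is 40 min via Arlen - Hale - Neston - Linby.

40 min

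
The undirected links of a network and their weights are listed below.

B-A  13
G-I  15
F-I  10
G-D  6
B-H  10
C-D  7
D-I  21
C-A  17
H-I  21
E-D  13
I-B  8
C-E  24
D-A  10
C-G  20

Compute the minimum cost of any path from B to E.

Shortest distances from B:
B: 0
I: 8  (via B)
H: 10  (via B)
A: 13  (via B)
F: 18  (via I)
D: 23  (via A)
G: 23  (via I)
C: 30  (via A)
E: 36  (via D)
Shortest route: B–A–D–E = 36.

36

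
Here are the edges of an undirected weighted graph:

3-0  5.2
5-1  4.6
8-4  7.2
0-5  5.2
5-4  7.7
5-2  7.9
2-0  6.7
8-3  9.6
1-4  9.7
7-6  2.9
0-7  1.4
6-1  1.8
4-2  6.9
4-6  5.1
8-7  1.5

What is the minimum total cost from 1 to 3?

Compare a few routes:
1–5–0–3: 4.6+5.2+5.2 = 15
1–6–7–0–3: 1.8+2.9+1.4+5.2 = 11.3
Cheapest is 1–6–7–0–3 at 11.3.

11.3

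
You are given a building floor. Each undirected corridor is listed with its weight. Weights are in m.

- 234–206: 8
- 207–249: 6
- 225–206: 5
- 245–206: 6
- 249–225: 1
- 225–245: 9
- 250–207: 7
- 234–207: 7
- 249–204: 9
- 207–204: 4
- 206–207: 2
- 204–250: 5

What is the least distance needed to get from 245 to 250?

15 m

Candidate routes:
245 - 225 - 206 - 207 - 250: 9+5+2+7 = 23
245 - 206 - 207 - 204 - 250: 6+2+4+5 = 17
245 - 206 - 207 - 250: 6+2+7 = 15
The minimum is 15 m via 245 - 206 - 207 - 250.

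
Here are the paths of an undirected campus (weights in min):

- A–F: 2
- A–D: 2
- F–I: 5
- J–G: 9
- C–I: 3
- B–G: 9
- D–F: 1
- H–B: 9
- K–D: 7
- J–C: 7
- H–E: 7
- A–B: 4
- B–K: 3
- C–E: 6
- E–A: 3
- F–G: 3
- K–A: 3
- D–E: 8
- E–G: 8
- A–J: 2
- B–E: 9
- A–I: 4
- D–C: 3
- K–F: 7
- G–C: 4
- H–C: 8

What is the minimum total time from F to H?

12 min

Enumerating some paths:
F - G - C - H: 3+4+8 = 15
F - D - C - H: 1+3+8 = 12
F - D - A - E - H: 1+2+3+7 = 13
The minimum is 12 min via F - D - C - H.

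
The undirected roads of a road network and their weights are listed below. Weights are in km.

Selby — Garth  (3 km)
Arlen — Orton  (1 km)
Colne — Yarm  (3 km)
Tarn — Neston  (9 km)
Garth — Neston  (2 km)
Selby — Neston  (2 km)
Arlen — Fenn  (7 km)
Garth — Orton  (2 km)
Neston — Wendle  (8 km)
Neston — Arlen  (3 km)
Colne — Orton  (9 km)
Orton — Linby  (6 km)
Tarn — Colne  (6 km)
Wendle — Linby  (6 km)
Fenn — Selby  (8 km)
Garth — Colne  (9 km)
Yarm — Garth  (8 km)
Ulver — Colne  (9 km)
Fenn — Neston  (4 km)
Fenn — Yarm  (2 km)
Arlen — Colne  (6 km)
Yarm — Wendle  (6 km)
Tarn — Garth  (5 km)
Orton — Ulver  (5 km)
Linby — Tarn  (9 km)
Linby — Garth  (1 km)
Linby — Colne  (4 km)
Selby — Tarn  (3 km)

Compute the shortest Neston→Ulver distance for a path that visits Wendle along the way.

22 km

Shortest Neston→Wendle: Neston → Wendle = 8
Shortest Wendle→Ulver: Wendle → Linby → Garth → Orton → Ulver = 14
Total via Wendle: 8 + 14 = 22 km.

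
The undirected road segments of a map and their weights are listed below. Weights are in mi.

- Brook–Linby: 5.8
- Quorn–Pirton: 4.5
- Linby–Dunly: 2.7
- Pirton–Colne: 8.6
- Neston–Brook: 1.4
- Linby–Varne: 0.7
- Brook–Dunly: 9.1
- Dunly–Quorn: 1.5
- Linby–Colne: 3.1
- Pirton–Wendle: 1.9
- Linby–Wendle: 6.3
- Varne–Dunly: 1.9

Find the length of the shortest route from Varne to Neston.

7.9 mi

Settle nodes by increasing distance from Varne:
Varne: 0
Linby: 0.7  (via Varne)
Dunly: 1.9  (via Varne)
Quorn: 3.4  (via Dunly)
Colne: 3.8  (via Linby)
Brook: 6.5  (via Linby)
Wendle: 7  (via Linby)
Neston: 7.9  (via Brook)
Shortest route: Varne → Linby → Brook → Neston = 7.9 mi.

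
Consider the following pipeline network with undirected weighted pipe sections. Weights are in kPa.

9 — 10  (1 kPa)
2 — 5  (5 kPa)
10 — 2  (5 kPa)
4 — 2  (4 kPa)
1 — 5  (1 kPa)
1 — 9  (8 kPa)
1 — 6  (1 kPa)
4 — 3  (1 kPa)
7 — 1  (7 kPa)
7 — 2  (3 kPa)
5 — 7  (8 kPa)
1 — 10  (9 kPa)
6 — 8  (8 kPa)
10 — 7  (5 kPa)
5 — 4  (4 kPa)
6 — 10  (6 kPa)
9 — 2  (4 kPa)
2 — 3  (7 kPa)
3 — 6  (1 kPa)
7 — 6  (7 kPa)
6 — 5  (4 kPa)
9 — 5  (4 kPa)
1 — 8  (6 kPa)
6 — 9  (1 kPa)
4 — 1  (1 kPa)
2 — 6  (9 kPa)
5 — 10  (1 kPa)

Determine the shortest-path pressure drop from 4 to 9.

3 kPa

Compare a few routes:
4–1–6–9: 1+1+1 = 3
4–1–5–10–9: 1+1+1+1 = 4
4–1–5–9: 1+1+4 = 6
The minimum is 3 kPa via 4–1–6–9.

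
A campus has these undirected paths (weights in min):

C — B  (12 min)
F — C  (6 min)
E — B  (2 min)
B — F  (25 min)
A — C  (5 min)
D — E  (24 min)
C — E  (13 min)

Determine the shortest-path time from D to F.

Candidate routes:
D–E–B–F: 24+2+25 = 51
D–E–B–C–F: 24+2+12+6 = 44
D–E–C–F: 24+13+6 = 43
Cheapest is D–E–C–F at 43 min.

43 min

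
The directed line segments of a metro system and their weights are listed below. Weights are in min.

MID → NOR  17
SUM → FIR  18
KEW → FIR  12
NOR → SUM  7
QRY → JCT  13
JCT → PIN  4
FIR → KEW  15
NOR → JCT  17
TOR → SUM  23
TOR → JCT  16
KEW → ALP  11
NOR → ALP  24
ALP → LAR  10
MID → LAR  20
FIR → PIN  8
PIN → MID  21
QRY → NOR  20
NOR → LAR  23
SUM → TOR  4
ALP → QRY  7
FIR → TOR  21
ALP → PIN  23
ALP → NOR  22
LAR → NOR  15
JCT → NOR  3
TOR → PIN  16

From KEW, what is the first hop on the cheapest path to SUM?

ALP

Enumerating some paths:
KEW–ALP–QRY–JCT–NOR–SUM: 11+7+13+3+7 = 41
KEW–ALP–QRY–NOR–SUM: 11+7+20+7 = 45
KEW–ALP–LAR–NOR–SUM: 11+10+15+7 = 43
KEW–ALP–NOR–SUM: 11+22+7 = 40
The minimum is 40 min via KEW–ALP–NOR–SUM.
So from KEW the first move is to ALP.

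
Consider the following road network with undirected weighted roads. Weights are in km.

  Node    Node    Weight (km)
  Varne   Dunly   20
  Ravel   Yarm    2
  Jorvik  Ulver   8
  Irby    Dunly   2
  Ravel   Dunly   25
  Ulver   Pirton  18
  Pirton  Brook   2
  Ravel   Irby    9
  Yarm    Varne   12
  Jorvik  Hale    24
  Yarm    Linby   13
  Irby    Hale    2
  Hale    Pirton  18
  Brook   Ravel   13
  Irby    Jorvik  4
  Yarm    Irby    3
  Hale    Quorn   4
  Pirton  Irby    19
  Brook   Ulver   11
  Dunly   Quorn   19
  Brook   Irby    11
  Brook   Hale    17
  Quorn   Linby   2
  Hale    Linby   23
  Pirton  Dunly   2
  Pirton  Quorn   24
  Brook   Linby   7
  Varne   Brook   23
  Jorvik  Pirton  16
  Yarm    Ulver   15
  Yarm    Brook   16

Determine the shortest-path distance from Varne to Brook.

21 km

Settle nodes by increasing distance from Varne:
Varne: 0
Yarm: 12  (via Varne)
Ravel: 14  (via Yarm)
Irby: 15  (via Yarm)
Hale: 17  (via Irby)
Dunly: 17  (via Irby)
Pirton: 19  (via Dunly)
Jorvik: 19  (via Irby)
Brook: 21  (via Pirton)
Shortest route: Varne–Yarm–Irby–Dunly–Pirton–Brook = 21 km.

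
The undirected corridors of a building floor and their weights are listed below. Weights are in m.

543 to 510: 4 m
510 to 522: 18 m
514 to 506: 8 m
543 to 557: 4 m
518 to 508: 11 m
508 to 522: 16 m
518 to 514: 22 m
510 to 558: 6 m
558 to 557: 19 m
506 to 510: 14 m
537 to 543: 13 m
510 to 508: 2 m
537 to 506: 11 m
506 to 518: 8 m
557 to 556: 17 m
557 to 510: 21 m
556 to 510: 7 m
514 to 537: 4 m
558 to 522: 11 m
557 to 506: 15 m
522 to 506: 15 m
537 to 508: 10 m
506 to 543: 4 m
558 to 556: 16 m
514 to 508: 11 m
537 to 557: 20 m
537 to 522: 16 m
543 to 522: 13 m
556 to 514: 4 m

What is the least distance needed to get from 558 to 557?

Shortest distances from 558:
558: 0
510: 6  (via 558)
508: 8  (via 510)
543: 10  (via 510)
522: 11  (via 558)
556: 13  (via 510)
557: 14  (via 543)
Shortest route: 558 → 510 → 543 → 557 = 14 m.

14 m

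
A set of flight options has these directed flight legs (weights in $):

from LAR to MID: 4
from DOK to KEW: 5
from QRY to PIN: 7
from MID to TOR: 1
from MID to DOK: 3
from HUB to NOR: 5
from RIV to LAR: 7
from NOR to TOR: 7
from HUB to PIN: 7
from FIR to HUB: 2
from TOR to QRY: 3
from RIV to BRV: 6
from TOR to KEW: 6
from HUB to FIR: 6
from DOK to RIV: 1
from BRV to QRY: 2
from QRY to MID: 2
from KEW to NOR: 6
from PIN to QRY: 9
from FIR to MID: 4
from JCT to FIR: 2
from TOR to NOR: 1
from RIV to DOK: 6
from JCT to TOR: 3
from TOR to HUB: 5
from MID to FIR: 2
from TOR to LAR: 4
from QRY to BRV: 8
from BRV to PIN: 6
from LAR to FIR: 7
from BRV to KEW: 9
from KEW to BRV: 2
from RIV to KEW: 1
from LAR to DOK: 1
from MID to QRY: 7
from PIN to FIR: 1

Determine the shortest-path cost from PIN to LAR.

$10

Compare a few routes:
PIN–FIR–MID–TOR–LAR: 1+4+1+4 = 10
PIN–FIR–MID–DOK–RIV–LAR: 1+4+3+1+7 = 16
PIN–QRY–MID–TOR–LAR: 9+2+1+4 = 16
Cheapest is PIN–FIR–MID–TOR–LAR at $10.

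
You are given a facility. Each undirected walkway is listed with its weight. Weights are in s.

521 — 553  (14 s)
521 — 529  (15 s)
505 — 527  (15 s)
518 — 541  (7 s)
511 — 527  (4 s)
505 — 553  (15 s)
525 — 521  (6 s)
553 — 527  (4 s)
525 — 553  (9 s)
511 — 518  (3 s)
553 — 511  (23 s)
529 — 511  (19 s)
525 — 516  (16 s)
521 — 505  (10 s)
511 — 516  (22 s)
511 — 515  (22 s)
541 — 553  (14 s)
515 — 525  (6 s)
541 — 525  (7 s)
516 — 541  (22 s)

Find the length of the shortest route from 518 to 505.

22 s

Running Dijkstra from 518:
518: 0
511: 3  (via 518)
541: 7  (via 518)
527: 7  (via 511)
553: 11  (via 527)
525: 14  (via 541)
521: 20  (via 525)
515: 20  (via 525)
505: 22  (via 527)
Shortest route: 518 → 511 → 527 → 505 = 22 s.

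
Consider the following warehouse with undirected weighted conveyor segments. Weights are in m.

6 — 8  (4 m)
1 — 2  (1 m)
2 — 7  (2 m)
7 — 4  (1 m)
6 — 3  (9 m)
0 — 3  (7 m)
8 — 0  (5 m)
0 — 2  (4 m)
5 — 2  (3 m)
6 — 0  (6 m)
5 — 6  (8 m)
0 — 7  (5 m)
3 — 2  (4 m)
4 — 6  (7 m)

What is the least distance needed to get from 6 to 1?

Compare a few routes:
6 → 5 → 2 → 1: 8+3+1 = 12
6 → 0 → 2 → 1: 6+4+1 = 11
Cheapest is 6 → 0 → 2 → 1 at 11 m.

11 m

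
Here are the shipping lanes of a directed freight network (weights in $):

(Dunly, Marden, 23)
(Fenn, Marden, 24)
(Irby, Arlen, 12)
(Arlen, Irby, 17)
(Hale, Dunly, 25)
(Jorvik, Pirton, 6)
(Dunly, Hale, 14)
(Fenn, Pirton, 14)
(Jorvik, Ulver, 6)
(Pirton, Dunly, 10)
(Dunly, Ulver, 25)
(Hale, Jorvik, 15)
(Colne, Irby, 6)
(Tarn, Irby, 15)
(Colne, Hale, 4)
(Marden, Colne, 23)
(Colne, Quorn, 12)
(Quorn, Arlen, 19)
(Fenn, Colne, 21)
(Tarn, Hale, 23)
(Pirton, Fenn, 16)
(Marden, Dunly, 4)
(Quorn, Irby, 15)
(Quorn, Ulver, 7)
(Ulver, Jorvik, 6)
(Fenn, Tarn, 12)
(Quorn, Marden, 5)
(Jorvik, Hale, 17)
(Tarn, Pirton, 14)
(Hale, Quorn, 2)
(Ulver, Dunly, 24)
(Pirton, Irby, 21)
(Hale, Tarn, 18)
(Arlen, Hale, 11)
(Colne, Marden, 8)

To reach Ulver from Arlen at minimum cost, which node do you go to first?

Candidate routes:
Arlen–Hale–Jorvik–Ulver: 11+15+6 = 32
Arlen–Hale–Quorn–Ulver: 11+2+7 = 20
The minimum is $20 via Arlen–Hale–Quorn–Ulver.
So from Arlen the first move is to Hale.

Hale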